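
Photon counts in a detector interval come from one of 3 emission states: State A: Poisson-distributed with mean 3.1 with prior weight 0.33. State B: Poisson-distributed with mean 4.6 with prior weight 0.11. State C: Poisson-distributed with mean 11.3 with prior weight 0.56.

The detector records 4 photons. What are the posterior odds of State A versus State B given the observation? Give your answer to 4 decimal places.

2.7732

Since P(k|x) ∝ w_k f_k(x), the posterior odds are w_i f_i(x) / (w_j f_j(x)).
Component likelihoods at x = 4 photons:
  f_A = e^(−3.1)·3.1^4/4! = 0.17335
  f_B = e^(−4.6)·4.6^4/4! = 0.187528
  f_C = e^(−11.3)·11.3^4/4! = 0.00840572
0.0572053 / 0.020628 ≈ 2.7732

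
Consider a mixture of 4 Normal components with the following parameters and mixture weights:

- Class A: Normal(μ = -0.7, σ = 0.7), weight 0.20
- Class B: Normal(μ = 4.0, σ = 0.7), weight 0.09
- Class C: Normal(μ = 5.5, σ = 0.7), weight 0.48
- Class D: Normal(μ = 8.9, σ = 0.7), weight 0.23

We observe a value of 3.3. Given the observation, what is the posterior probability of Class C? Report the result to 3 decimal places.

0.059

By Bayes' theorem, P(k | x) = P(Z=k) f_k(x) / Σ_j P(Z=j) f_j(x).
Component likelihoods at x = 3.3:
  L_A = (1/(0.7·√(2π)))·exp(−(3.3−-0.7)²/(2·0.7²)) = 0.569918·exp(-16.32653) = 4.6269e-08
  L_B = (1/(0.7·√(2π)))·exp(−(3.3−4.0)²/(2·0.7²)) = 0.569918·exp(-0.50000) = 0.345672
  L_C = (1/(0.7·√(2π)))·exp(−(3.3−5.5)²/(2·0.7²)) = 0.569918·exp(-4.93878) = 0.00408253
  L_D = (1/(0.7·√(2π)))·exp(−(3.3−8.9)²/(2·0.7²)) = 0.569918·exp(-32.00000) = 7.21753e-15
Multiply by the mixture weights:
  P(Z=A)·L_A = 0.20 × 4.6269e-08 = 9.25379e-09
  P(Z=B)·L_B = 0.09 × 0.345672 = 0.0311105
  P(Z=C)·L_C = 0.48 × 0.00408253 = 0.00195961
  P(Z=D)·L_D = 0.23 × 7.21753e-15 = 1.66003e-15
Marginal: 9.25379e-09 + 0.0311105 + 0.00195961 + 1.66003e-15 = 0.0330701
So the posterior for Class C is 0.00195961 / 0.0330701 ≈ 0.059.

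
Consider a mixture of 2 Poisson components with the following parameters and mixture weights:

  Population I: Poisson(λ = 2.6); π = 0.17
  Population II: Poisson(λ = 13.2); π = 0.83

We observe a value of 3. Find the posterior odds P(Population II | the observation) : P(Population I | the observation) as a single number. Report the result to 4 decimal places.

0.0159

Only the two components matter; the odds are (P(Z=i) f_i(x)) / (P(Z=j) f_j(x)).
Component likelihoods at x = 3:
  f_I = e^(−2.6)·2.6^3/3! = 0.217572
  f_II = e^(−13.2)·13.2^3/3! = 0.000709387
Odds = (0.83/0.17) × (0.000709387/0.217572) = 4.88235 × 0.00326047 ≈ 0.0159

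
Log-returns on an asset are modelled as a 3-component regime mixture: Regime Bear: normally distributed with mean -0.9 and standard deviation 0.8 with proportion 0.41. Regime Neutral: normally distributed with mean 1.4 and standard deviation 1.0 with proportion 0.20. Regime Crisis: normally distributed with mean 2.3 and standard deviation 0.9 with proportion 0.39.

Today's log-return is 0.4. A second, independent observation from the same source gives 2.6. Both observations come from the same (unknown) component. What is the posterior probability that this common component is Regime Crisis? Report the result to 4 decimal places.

0.4537

By Bayes' theorem, P(k | x) = π_k f_k(x) / Σ_j π_j f_j(x).
Since both observations come from the same component, the likelihood for component k is f_k(x₁)·f_k(x₂).
  L_Bear = [(1/(0.8·√(2π)))·exp(−(0.4−-0.9)²/(2·0.8²)) = 0.498678·exp(-1.32031) = 0.133173] × [3.47925e-05] = 4.63342e-06
  L_Neutral = [(1/(1.0·√(2π)))·exp(−(0.4−1.4)²/(2·1.0²)) = 0.398942·exp(-0.50000) = 0.241971] × [0.194186] = 0.0469873
  L_Crisis = [(1/(0.9·√(2π)))·exp(−(0.4−2.3)²/(2·0.9²)) = 0.443269·exp(-2.22840) = 0.0477406] × [0.419315] = 0.0200183
Weight by the priors:
  π_Bear·L_Bear = 0.41 × 4.63342e-06 = 1.8997e-06
  π_Neutral·L_Neutral = 0.20 × 0.0469873 = 0.00939747
  π_Crisis·L_Crisis = 0.39 × 0.0200183 = 0.00780715
Sum: 1.8997e-06 + 0.00939747 + 0.00780715 = 0.0172065
P(Regime Crisis | x₁, x₂) = 0.00780715 / 0.0172065 ≈ 0.4537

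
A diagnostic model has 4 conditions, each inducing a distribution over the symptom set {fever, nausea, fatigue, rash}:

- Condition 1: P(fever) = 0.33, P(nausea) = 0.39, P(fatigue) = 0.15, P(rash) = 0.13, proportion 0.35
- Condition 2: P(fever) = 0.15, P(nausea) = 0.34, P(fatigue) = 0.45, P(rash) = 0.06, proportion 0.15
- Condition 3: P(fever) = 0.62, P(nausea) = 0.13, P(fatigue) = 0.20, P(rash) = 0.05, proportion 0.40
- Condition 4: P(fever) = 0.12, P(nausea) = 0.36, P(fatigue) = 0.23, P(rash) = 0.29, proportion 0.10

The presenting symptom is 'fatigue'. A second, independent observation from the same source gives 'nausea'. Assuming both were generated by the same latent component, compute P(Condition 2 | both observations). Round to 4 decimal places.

0.3695

The responsibility of component k is π_k f_k(x) divided by Σ_j π_j f_j(x).
Since both observations come from the same component, the likelihood for component k is f_k(x₁)·f_k(x₂).
  f_1 = [0.15] × [0.39] = 0.0585
  f_2 = [0.45] × [0.34] = 0.153
  f_3 = [0.2] × [0.13] = 0.026
  f_4 = [0.23] × [0.36] = 0.0828
Multiply by the mixture weights:
  π_1·f_1 = 0.35 × 0.0585 = 0.020475
  π_2·f_2 = 0.15 × 0.153 = 0.02295
  π_3·f_3 = 0.40 × 0.026 = 0.0104
  π_4·f_4 = 0.10 × 0.0828 = 0.00828
Evidence: 0.020475 + 0.02295 + 0.0104 + 0.00828 = 0.062105
P(Condition 2 | data) ≈ 0.3695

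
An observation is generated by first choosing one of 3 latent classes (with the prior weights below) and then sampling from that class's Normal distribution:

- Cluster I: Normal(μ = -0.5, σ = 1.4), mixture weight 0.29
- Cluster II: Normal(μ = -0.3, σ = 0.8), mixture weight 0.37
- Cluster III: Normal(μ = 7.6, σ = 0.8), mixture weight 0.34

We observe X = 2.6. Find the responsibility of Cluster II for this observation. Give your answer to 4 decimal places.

Apply Bayes' rule: the posterior for each component is proportional to its prior times its likelihood at x.
Component likelihoods at x = 2.6:
  L_I = (1/(1.4·√(2π)))·exp(−(2.6−-0.5)²/(2·1.4²)) = 0.284959·exp(-2.45153) = 0.0245525
  L_II = (1/(0.8·√(2π)))·exp(−(2.6−-0.3)²/(2·0.8²)) = 0.498678·exp(-6.57031) = 0.000698827
  L_III = (1/(0.8·√(2π)))·exp(−(2.6−7.6)²/(2·0.8²)) = 0.498678·exp(-19.53125) = 1.6425e-09
Prior × likelihood for each component:
  P(Z=I)·L_I = 0.29 × 0.0245525 = 0.00712023
  P(Z=II)·L_II = 0.37 × 0.000698827 = 0.000258566
  P(Z=III)·L_III = 0.34 × 1.6425e-09 = 5.58451e-10
Denominator: 0.00712023 + 0.000258566 + 5.58451e-10 = 0.00737879
So the posterior for Cluster II is 0.000258566 / 0.00737879 ≈ 0.0350.

0.0350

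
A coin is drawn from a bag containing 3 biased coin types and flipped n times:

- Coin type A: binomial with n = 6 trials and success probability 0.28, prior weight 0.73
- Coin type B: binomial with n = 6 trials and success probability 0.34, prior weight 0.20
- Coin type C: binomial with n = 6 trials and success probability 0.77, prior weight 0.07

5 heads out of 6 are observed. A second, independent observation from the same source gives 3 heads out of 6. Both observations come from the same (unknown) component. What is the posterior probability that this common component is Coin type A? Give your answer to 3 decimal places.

By Bayes' theorem, P(k | x) = π_k f_k(x) / Σ_j π_j f_j(x).
Since both observations come from the same component, the likelihood for component k is f_k(x₁)·f_k(x₂).
  f_A = [0.00743488] × [0.163871] = 0.00121836
  f_B = [0.0179924] × [0.225995] = 0.0040662
  f_C = [0.373536] × [0.111093] = 0.0414972
Multiply by the mixture weights:
  π_A·f_A = 0.73 × 0.00121836 = 0.000889402
  π_B·f_B = 0.20 × 0.0040662 = 0.000813239
  π_C·f_C = 0.07 × 0.0414972 = 0.0029048
Marginal: 0.000889402 + 0.000813239 + 0.0029048 = 0.00460744
P(Coin type A | x₁, x₂) ≈ 0.193

0.193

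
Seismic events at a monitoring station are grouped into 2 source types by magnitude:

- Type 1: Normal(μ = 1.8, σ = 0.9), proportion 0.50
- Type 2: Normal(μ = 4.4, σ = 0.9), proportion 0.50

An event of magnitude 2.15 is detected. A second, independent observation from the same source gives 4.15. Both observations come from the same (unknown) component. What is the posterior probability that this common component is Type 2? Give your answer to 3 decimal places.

0.580

By Bayes' theorem, P(k | x) = w_k f_k(x) / Σ_j w_j f_j(x).
Since both observations come from the same component, the likelihood for component k is f_k(x₁)·f_k(x₂).
  L_1 = [(1/(0.9·√(2π)))·exp(−(2.15−1.8)²/(2·0.9²)) = 0.443269·exp(-0.07562) = 0.410986] × [0.0146615] = 0.00602569
  L_2 = [(1/(0.9·√(2π)))·exp(−(2.15−4.4)²/(2·0.9²)) = 0.443269·exp(-3.12500) = 0.0194759] × [0.426493] = 0.00830634
Prior × likelihood for each component:
  w_1·L_1 = 0.50 × 0.00602569 = 0.00301284
  w_2·L_2 = 0.50 × 0.00830634 = 0.00415317
Sum: 0.00301284 + 0.00415317 = 0.00716601
P(Type 2 | x₁,x₂) = 0.00415317 / 0.00716601 ≈ 0.580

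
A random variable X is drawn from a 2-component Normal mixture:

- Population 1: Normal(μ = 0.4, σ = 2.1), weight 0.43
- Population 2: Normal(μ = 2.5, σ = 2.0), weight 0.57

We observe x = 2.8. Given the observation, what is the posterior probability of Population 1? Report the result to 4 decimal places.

Posterior ∝ prior × likelihood, so P(k | x) ∝ π_k f_k(x); normalise over all components.
Evaluate each component's likelihood at the observed value:
  f_1 = (1/(2.1·√(2π)))·exp(−(2.8−0.4)²/(2·2.1²)) = 0.189973·exp(-0.65306) = 0.0988712
  f_2 = (1/(2.0·√(2π)))·exp(−(2.8−2.5)²/(2·2.0²)) = 0.199471·exp(-0.01125) = 0.19724
Weight by the priors:
  π_1·f_1 = 0.43 × 0.0988712 = 0.0425146
  π_2·f_2 = 0.57 × 0.19724 = 0.112427
Normaliser: 0.0425146 + 0.112427 = 0.154941
P(Population 1 | the observation) ≈ 0.2744

0.2744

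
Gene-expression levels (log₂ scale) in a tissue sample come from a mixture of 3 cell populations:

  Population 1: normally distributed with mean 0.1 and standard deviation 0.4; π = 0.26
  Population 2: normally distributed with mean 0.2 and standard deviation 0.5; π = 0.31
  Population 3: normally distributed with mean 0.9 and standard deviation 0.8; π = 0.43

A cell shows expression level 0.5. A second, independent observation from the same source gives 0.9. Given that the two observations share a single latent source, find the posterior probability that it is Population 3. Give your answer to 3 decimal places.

0.532

The responsibility of component k is P(Z=k) f_k(x) divided by Σ_j P(Z=j) f_j(x).
Since both observations come from the same component, the likelihood for component k is f_k(x₁)·f_k(x₂).
  f_1 = [(1/(0.4·√(2π)))·exp(−(0.5−0.1)²/(2·0.4²)) = 0.997356·exp(-0.50000) = 0.604927] × [0.134977] = 0.0816515
  f_2 = [(1/(0.5·√(2π)))·exp(−(0.5−0.2)²/(2·0.5²)) = 0.797885·exp(-0.18000) = 0.666449] × [0.299455] = 0.199572
  f_3 = [(1/(0.8·√(2π)))·exp(−(0.5−0.9)²/(2·0.8²)) = 0.498678·exp(-0.12500) = 0.440082] × [0.498678] = 0.219459
Multiply by the mixture weights:
  P(Z=1)·f_1 = 0.26 × 0.0816515 = 0.0212294
  P(Z=2)·f_2 = 0.31 × 0.199572 = 0.0618672
  P(Z=3)·f_3 = 0.43 × 0.219459 = 0.0943674
Normaliser: 0.0212294 + 0.0618672 + 0.0943674 = 0.177464
So the posterior for Population 3 is 0.0943674 / 0.177464 ≈ 0.532.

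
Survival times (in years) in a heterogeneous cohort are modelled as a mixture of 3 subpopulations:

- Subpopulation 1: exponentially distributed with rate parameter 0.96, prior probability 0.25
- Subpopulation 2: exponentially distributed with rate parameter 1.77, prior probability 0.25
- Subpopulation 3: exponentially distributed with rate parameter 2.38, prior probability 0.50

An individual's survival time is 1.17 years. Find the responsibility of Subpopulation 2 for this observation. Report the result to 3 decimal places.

The responsibility of component k is P(Z=k) f_k(x) divided by Σ_j P(Z=j) f_j(x).
Evaluate each component's likelihood at the observed value:
  p_1 = 0.312228
  p_2 = 0.223148
  p_3 = 0.146974
Weight by the priors:
  P(Z=1)·p_1 = 0.25 × 0.312228 = 0.078057
  P(Z=2)·p_2 = 0.25 × 0.223148 = 0.055787
  P(Z=3)·p_3 = 0.50 × 0.146974 = 0.073487
Denominator: 0.078057 + 0.055787 + 0.073487 = 0.207331
Responsibility of Subpopulation 2: 0.055787 / 0.207331 ≈ 0.269

0.269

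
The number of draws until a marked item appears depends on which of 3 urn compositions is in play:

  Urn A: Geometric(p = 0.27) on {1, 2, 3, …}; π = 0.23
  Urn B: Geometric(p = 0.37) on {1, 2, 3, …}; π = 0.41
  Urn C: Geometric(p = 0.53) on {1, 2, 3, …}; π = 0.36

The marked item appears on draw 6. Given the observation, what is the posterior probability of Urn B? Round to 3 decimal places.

0.466

P(component k | x) = π_k·f_k(x) / marginal(x), where marginal(x) = Σ_j π_j·f_j(x).
Geometric probabilities:
  f_A = 0.0559729
  f_B = 0.0367202
  f_C = 0.0121553
Prior × likelihood for each component:
  π_A·f_A = 0.23 × 0.0559729 = 0.0128738
  π_B·f_B = 0.41 × 0.0367202 = 0.0150553
  π_C·f_C = 0.36 × 0.0121553 = 0.0043759
Marginal: 0.0128738 + 0.0150553 + 0.0043759 = 0.0323049
So the posterior for Urn B is 0.0150553 / 0.0323049 ≈ 0.466.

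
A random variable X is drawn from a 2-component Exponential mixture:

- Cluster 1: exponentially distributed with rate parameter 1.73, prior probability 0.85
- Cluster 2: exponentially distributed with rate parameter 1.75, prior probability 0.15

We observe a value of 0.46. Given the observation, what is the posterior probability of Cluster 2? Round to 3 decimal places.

0.150

The responsibility of component k is w_k f_k(x) divided by Σ_j w_j f_j(x).
Evaluate each component's likelihood at the observed value:
  p_1 = 0.780611
  p_2 = 0.782404
Multiply by the mixture weights:
  w_1·p_1 = 0.85 × 0.780611 = 0.663519
  w_2·p_2 = 0.15 × 0.782404 = 0.117361
Marginal: 0.663519 + 0.117361 = 0.78088
Responsibility of Cluster 2: 0.117361 / 0.78088 ≈ 0.150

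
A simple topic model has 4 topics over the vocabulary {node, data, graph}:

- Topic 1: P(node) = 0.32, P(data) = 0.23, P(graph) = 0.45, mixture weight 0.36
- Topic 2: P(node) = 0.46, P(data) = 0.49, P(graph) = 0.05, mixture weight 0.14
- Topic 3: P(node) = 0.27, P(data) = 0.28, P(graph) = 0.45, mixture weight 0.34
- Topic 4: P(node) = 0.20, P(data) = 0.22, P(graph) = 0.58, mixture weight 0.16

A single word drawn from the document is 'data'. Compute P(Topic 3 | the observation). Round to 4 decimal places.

0.3378

Posterior ∝ prior × likelihood, so P(k | x) ∝ w_k f_k(x); normalise over all components.
Evaluate each component's likelihood at the observed value:
  p_1 = P(data | comp) = 0.23
  p_2 = P(data | comp) = 0.49
  p_3 = P(data | comp) = 0.28
  p_4 = P(data | comp) = 0.22
Weight by the priors:
  w_1·p_1 = 0.36 × 0.23 = 0.0828
  w_2·p_2 = 0.14 × 0.49 = 0.0686
  w_3·p_3 = 0.34 × 0.28 = 0.0952
  w_4·p_4 = 0.16 × 0.22 = 0.0352
Marginal: 0.0828 + 0.0686 + 0.0952 + 0.0352 = 0.2818
So the posterior for Topic 3 is 0.0952 / 0.2818 ≈ 0.3378.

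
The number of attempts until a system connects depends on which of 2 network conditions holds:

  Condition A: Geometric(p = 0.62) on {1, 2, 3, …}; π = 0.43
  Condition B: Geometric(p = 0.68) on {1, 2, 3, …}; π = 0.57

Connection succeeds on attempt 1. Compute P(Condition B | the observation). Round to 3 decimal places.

0.592

Apply Bayes' rule: the posterior for each component is proportional to its prior times its likelihood at x.
Component likelihoods at x = 1:
  p_A = 0.62
  p_B = 0.68
Multiply by the mixture weights:
  π_A·p_A = 0.43 × 0.62 = 0.2666
  π_B·p_B = 0.57 × 0.68 = 0.3876
Sum: 0.2666 + 0.3876 = 0.6542
So the posterior for Condition B is 0.3876 / 0.6542 ≈ 0.592.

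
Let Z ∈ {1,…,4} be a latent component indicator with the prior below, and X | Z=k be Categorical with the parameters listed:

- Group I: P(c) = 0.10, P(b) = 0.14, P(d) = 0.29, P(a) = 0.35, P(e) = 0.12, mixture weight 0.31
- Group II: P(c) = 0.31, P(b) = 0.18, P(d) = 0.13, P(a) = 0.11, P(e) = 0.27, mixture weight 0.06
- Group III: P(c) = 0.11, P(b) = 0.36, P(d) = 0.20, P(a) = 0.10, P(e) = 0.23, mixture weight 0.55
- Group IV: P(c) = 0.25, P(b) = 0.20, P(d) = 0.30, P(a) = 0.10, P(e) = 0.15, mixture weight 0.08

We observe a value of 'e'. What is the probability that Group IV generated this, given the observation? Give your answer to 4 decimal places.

0.0625

By Bayes' theorem, P(k | x) = w_k f_k(x) / Σ_j w_j f_j(x).
Categorical probabilities:
  f_I = P(e | comp) = 0.12
  f_II = P(e | comp) = 0.27
  f_III = P(e | comp) = 0.23
  f_IV = P(e | comp) = 0.15
Unnormalised posteriors:
  w_I·f_I = 0.31 × 0.12 = 0.0372
  w_II·f_II = 0.06 × 0.27 = 0.0162
  w_III·f_III = 0.55 × 0.23 = 0.1265
  w_IV·f_IV = 0.08 × 0.15 = 0.012
Marginal: 0.0372 + 0.0162 + 0.1265 + 0.012 = 0.1919
So the posterior for Group IV is 0.012 / 0.1919 ≈ 0.0625.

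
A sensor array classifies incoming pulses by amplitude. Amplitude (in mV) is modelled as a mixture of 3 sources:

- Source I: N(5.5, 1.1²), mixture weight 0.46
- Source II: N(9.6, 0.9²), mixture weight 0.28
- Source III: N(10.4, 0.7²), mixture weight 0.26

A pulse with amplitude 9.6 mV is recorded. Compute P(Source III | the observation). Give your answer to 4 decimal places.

0.3829

Apply Bayes' rule: the posterior for each component is proportional to its prior times its likelihood at x.
Component likelihoods at x = 9.6 mV:
  f_I = 0.000348968
  f_II = 0.443269
  f_III = 0.296614
Prior × likelihood for each component:
  w_I·f_I = 0.46 × 0.000348968 = 0.000160525
  w_II·f_II = 0.28 × 0.443269 = 0.124115
  w_III·f_III = 0.26 × 0.296614 = 0.0771196
Denominator: 0.000160525 + 0.124115 + 0.0771196 = 0.201395
Responsibility of Source III: 0.0771196 / 0.201395 ≈ 0.3829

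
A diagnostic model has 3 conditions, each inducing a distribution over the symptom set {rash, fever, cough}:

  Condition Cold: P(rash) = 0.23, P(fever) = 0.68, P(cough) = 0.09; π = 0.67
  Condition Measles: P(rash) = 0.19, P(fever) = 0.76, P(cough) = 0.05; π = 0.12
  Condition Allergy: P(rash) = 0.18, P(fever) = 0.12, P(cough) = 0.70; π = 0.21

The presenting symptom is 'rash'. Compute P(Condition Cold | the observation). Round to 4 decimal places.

P(component k | x) = P(Z=k)·f_k(x) / marginal(x), where marginal(x) = Σ_j P(Z=j)·f_j(x).
Categorical probabilities:
  p_Cold = 0.23
  p_Measles = 0.19
  p_Allergy = 0.18
Multiply by the mixture weights:
  P(Z=Cold)·p_Cold = 0.67 × 0.23 = 0.1541
  P(Z=Measles)·p_Measles = 0.12 × 0.19 = 0.0228
  P(Z=Allergy)·p_Allergy = 0.21 × 0.18 = 0.0378
Sum: 0.1541 + 0.0228 + 0.0378 = 0.2147
So the posterior for Condition Cold is 0.1541 / 0.2147 ≈ 0.7177.

0.7177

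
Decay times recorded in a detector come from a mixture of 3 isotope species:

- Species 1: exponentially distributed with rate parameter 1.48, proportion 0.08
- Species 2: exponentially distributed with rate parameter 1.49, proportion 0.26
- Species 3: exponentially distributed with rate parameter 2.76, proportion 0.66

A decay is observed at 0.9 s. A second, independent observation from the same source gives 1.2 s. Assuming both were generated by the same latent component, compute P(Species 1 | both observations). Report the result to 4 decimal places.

Posterior ∝ prior × likelihood, so P(k | x) ∝ w_k f_k(x); normalise over all components.
Since both observations come from the same component, the likelihood for component k is f_k(x₁)·f_k(x₂).
  f_1 = [1.48·e^(−1.48·0.9) = 1.48·e^(−1.3320) = 0.390644] × [0.250585] = 0.0978895
  f_2 = [1.49·e^(−1.49·0.9) = 1.49·e^(−1.3410) = 0.38976] × [0.249269] = 0.097155
  f_3 = [2.76·e^(−2.76·0.9) = 2.76·e^(−2.4840) = 0.230209] × [0.100583] = 0.0231551
Weight by the priors:
  w_1·f_1 = 0.08 × 0.0978895 = 0.00783116
  w_2·f_2 = 0.26 × 0.097155 = 0.0252603
  w_3·f_3 = 0.66 × 0.0231551 = 0.0152824
Denominator: 0.00783116 + 0.0252603 + 0.0152824 = 0.0483738
P(Species 1 | x) ≈ 0.1619

0.1619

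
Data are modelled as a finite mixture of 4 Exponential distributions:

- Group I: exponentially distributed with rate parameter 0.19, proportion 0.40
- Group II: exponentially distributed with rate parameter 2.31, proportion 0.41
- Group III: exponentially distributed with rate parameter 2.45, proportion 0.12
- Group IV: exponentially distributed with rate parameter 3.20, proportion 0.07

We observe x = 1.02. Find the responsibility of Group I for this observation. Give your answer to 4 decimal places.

0.3383

Posterior ∝ prior × likelihood, so P(k | x) ∝ π_k f_k(x); normalise over all components.
Exponential densities:
  L_I = 0.19·e^(−0.19·1.02) = 0.19·e^(−0.1938) = 0.156526
  L_II = 2.31·e^(−2.31·1.02) = 2.31·e^(−2.3562) = 0.218941
  L_III = 2.45·e^(−2.45·1.02) = 2.45·e^(−2.4990) = 0.201309
  L_IV = 3.20·e^(−3.20·1.02) = 3.20·e^(−3.2640) = 0.122352
Multiply by the mixture weights:
  π_I·L_I = 0.40 × 0.156526 = 0.0626105
  π_II·L_II = 0.41 × 0.218941 = 0.0897659
  π_III·L_III = 0.12 × 0.201309 = 0.0241571
  π_IV·L_IV = 0.07 × 0.122352 = 0.00856467
Evidence: 0.0626105 + 0.0897659 + 0.0241571 + 0.00856467 = 0.185098
P(Group I | data) ≈ 0.3383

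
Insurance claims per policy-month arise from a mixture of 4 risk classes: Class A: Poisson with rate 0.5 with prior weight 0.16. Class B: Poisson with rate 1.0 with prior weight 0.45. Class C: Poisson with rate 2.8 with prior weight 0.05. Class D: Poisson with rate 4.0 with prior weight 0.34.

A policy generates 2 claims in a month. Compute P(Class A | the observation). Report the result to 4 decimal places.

The responsibility of component k is π_k f_k(x) divided by Σ_j π_j f_j(x).
Evaluate each component's likelihood at the observed value:
  f_A = 0.0758163
  f_B = 0.18394
  f_C = 0.238375
  f_D = 0.146525
Multiply by the mixture weights:
  π_A·f_A = 0.16 × 0.0758163 = 0.0121306
  π_B·f_B = 0.45 × 0.18394 = 0.0827729
  π_C·f_C = 0.05 × 0.238375 = 0.0119188
  π_D·f_D = 0.34 × 0.146525 = 0.0498185
Denominator: 0.0121306 + 0.0827729 + 0.0119188 + 0.0498185 = 0.156641
Responsibility of Class A: 0.0121306 / 0.156641 ≈ 0.0774

0.0774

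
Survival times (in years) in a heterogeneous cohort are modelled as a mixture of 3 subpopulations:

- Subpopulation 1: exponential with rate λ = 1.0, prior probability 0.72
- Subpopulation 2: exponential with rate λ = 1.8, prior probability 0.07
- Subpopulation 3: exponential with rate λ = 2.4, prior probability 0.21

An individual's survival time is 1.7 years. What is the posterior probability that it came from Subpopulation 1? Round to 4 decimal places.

0.9011

Apply Bayes' rule: the posterior for each component is proportional to its prior times its likelihood at x.
Exponential densities:
  f_1 = 1.0·e^(−1.0·1.7) = 1.0·e^(−1.7000) = 0.182684
  f_2 = 1.8·e^(−1.8·1.7) = 1.8·e^(−3.0600) = 0.0843979
  f_3 = 2.4·e^(−2.4·1.7) = 2.4·e^(−4.0800) = 0.0405779
Weight by the priors:
  P(Z=1)·f_1 = 0.72 × 0.182684 = 0.131532
  P(Z=2)·f_2 = 0.07 × 0.0843979 = 0.00590785
  P(Z=3)·f_3 = 0.21 × 0.0405779 = 0.00852136
Sum: 0.131532 + 0.00590785 + 0.00852136 = 0.145961
Responsibility of Subpopulation 1: 0.131532 / 0.145961 ≈ 0.9011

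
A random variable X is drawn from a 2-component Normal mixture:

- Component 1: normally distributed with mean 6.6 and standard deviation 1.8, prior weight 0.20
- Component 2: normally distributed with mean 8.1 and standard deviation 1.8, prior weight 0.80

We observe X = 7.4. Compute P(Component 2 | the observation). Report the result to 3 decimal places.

Apply Bayes' rule: the posterior for each component is proportional to its prior times its likelihood at x.
Evaluate each component's likelihood at the observed value:
  f_1 = (1/(1.8·√(2π)))·exp(−(7.4−6.6)²/(2·1.8²)) = 0.221635·exp(-0.09877) = 0.200791
  f_2 = (1/(1.8·√(2π)))·exp(−(7.4−8.1)²/(2·1.8²)) = 0.221635·exp(-0.07562) = 0.205493
Weight by the priors:
  P(Z=1)·f_1 = 0.20 × 0.200791 = 0.0401582
  P(Z=2)·f_2 = 0.80 × 0.205493 = 0.164395
Evidence: 0.0401582 + 0.164395 = 0.204553
P(Component 2 | 7.4) = 0.164395 / 0.204553 ≈ 0.804

0.804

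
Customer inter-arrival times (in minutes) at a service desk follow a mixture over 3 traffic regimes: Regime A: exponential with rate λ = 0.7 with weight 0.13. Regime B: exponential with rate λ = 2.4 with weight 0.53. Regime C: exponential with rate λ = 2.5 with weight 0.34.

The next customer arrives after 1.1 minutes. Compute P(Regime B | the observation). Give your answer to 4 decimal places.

The responsibility of component k is π_k f_k(x) divided by Σ_j π_j f_j(x).
Evaluate each component's likelihood at the observed value:
  f_A = 0.324109
  f_B = 0.171267
  f_C = 0.15982
Unnormalised posteriors:
  π_A·f_A = 0.13 × 0.324109 = 0.0421342
  π_B·f_B = 0.53 × 0.171267 = 0.0907715
  π_C·f_C = 0.34 × 0.15982 = 0.0543387
Marginal: 0.0421342 + 0.0907715 + 0.0543387 = 0.187244
Responsibility of Regime B: 0.0907715 / 0.187244 ≈ 0.4848

0.4848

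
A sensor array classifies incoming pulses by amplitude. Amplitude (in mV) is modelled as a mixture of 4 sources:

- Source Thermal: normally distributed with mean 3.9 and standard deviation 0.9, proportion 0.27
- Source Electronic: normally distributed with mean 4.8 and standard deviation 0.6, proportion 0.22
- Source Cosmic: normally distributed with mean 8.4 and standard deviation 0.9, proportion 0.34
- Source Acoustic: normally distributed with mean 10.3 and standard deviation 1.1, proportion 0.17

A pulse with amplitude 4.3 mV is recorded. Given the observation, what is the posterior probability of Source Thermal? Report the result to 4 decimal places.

0.5119

By Bayes' theorem, P(k | x) = w_k f_k(x) / Σ_j w_j f_j(x).
Evaluate each component's likelihood at the observed value:
  f_Thermal = 0.401582
  f_Electronic = 0.469853
  f_Cosmic = 1.38099e-05
  f_Acoustic = 1.25585e-07
Prior × likelihood for each component:
  w_Thermal·f_Thermal = 0.27 × 0.401582 = 0.108427
  w_Electronic·f_Electronic = 0.22 × 0.469853 = 0.103368
  w_Cosmic·f_Cosmic = 0.34 × 1.38099e-05 = 4.69538e-06
  w_Acoustic·f_Acoustic = 0.17 × 1.25585e-07 = 2.13495e-08
Marginal: 0.108427 + 0.103368 + 4.69538e-06 + 2.13495e-08 = 0.2118
So the posterior for Source Thermal is 0.108427 / 0.2118 ≈ 0.5119.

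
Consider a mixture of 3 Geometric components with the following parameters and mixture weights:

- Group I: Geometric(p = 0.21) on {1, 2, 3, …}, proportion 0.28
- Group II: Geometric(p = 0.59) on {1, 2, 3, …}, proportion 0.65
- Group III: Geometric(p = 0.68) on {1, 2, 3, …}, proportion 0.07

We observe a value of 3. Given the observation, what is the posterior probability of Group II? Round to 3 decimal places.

By Bayes' theorem, P(k | x) = π_k f_k(x) / Σ_j π_j f_j(x).
Geometric probabilities:
  L_I = 0.21·(1−0.21)^2 = 0.21·0.6241 = 0.131061
  L_II = 0.59·(1−0.59)^2 = 0.59·0.1681 = 0.099179
  L_III = 0.68·(1−0.68)^2 = 0.68·0.1024 = 0.069632
Multiply by the mixture weights:
  π_I·L_I = 0.28 × 0.131061 = 0.0366971
  π_II·L_II = 0.65 × 0.099179 = 0.0644664
  π_III·L_III = 0.07 × 0.069632 = 0.00487424
Sum: 0.0366971 + 0.0644664 + 0.00487424 = 0.106038
P(Group II | the observation) = 0.0644664 / 0.106038 ≈ 0.608

0.608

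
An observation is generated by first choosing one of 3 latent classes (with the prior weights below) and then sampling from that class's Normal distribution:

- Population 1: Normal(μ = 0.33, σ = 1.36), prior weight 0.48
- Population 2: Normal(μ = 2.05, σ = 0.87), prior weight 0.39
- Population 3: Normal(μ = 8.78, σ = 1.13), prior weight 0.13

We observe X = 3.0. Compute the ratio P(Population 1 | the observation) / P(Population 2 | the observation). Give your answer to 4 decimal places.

0.2080

The posterior odds equal the prior odds times the likelihood ratio: (π_i/π_j)·(f_i(x)/f_j(x)).
Normal densities:
  f_1 = 0.0426994
  f_2 = 0.252623
  f_3 = 7.35294e-07
Odds = (0.48/0.39) × (0.0426994/0.252623) = 1.23077 × 0.169025 ≈ 0.2080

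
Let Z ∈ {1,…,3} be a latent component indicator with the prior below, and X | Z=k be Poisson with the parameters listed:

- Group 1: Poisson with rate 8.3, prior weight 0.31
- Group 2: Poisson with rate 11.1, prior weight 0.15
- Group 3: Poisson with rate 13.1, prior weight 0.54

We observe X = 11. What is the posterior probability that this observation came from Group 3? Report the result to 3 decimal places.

0.558

Posterior ∝ prior × likelihood, so P(k | x) ∝ π_k f_k(x); normalise over all components.
Component likelihoods at x = 11:
  p_1 = e^(−8.3)·8.3^11/11! = 0.0801787
  p_2 = e^(−11.1)·11.1^11/11! = 0.119324
  p_3 = e^(−13.1)·13.1^11/11! = 0.0999012
Prior × likelihood for each component:
  π_1·p_1 = 0.31 × 0.0801787 = 0.0248554
  π_2·p_2 = 0.15 × 0.119324 = 0.0178986
  π_3·p_3 = 0.54 × 0.0999012 = 0.0539467
Evidence: 0.0248554 + 0.0178986 + 0.0539467 = 0.0967007
P(Group 3 | 11) = 0.0539467 / 0.0967007 ≈ 0.558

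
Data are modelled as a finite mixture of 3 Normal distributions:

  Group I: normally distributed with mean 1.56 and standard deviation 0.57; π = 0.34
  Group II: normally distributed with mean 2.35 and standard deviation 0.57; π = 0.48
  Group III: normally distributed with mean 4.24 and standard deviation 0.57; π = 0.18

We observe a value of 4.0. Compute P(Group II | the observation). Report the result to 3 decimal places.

Apply Bayes' rule: the posterior for each component is proportional to its prior times its likelihood at x.
Evaluate each component's likelihood at the observed value:
  L_I = 7.34414e-05
  L_II = 0.0106035
  L_III = 0.640528
Unnormalised posteriors:
  π_I·L_I = 0.34 × 7.34414e-05 = 2.49701e-05
  π_II·L_II = 0.48 × 0.0106035 = 0.00508968
  π_III·L_III = 0.18 × 0.640528 = 0.115295
Evidence: 2.49701e-05 + 0.00508968 + 0.115295 = 0.12041
P(Group II | data) ≈ 0.042

0.042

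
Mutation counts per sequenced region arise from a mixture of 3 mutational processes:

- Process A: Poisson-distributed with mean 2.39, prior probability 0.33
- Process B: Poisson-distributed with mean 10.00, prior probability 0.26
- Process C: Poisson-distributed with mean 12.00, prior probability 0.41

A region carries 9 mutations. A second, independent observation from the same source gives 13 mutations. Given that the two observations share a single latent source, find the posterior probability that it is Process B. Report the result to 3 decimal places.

The responsibility of component k is P(Z=k) f_k(x) divided by Σ_j P(Z=j) f_j(x).
Since both observations come from the same component, the likelihood for component k is f_k(x₁)·f_k(x₂).
  p_A = [0.000642472] × [1.2216e-06] = 7.84843e-10
  p_B = [0.12511] × [0.0729079] = 0.00912152
  p_C = [0.0873644] × [0.10557] = 0.00922309
Weight by the priors:
  P(Z=A)·p_A = 0.33 × 7.84843e-10 = 2.58998e-10
  P(Z=B)·p_B = 0.26 × 0.00912152 = 0.00237159
  P(Z=C)·p_C = 0.41 × 0.00922309 = 0.00378147
Marginal: 2.58998e-10 + 0.00237159 + 0.00378147 = 0.00615306
So the posterior for Process B is 0.00237159 / 0.00615306 ≈ 0.385.

0.385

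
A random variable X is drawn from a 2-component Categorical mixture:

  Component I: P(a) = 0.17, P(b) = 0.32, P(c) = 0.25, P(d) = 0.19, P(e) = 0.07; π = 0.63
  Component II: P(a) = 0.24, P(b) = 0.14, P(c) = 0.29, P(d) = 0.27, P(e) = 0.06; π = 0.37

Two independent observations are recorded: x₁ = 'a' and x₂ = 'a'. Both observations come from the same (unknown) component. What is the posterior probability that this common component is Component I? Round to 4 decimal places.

P(component k | x) = w_k·f_k(x) / marginal(x), where marginal(x) = Σ_j w_j·f_j(x).
Since both observations come from the same component, the likelihood for component k is f_k(x₁)·f_k(x₂).
  f_I = [P(a | comp) = 0.17] × [0.17] = 0.0289
  f_II = [P(a | comp) = 0.24] × [0.24] = 0.0576
Multiply by the mixture weights:
  w_I·f_I = 0.63 × 0.0289 = 0.018207
  w_II·f_II = 0.37 × 0.0576 = 0.021312
Marginal: 0.018207 + 0.021312 = 0.039519
P(Component I | data) = 0.018207 / 0.039519 ≈ 0.4607

0.4607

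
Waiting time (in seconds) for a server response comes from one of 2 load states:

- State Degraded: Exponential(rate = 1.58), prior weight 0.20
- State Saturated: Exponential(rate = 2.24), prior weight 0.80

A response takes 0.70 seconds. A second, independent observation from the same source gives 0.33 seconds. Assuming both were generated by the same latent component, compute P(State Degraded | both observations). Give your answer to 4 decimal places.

P(component k | x) = P(Z=k)·f_k(x) / marginal(x), where marginal(x) = Σ_j P(Z=j)·f_j(x).
Since both observations come from the same component, the likelihood for component k is f_k(x₁)·f_k(x₂).
  f_Degraded = [1.58·e^(−1.58·0.70) = 1.58·e^(−1.1060) = 0.52279] × [0.938028] = 0.490392
  f_Saturated = [2.24·e^(−2.24·0.70) = 2.24·e^(−1.5680) = 0.466954] × [1.06959] = 0.49945
Multiply by the mixture weights:
  P(Z=Degraded)·f_Degraded = 0.20 × 0.490392 = 0.0980784
  P(Z=Saturated)·f_Saturated = 0.80 × 0.49945 = 0.39956
Normaliser: 0.0980784 + 0.39956 = 0.497638
P(State Degraded | x) ≈ 0.1971

0.1971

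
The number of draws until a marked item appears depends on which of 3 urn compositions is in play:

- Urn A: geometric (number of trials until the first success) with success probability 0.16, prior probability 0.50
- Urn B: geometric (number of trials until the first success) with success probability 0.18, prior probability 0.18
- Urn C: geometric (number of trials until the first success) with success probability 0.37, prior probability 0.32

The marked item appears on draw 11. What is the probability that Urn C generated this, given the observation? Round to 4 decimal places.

The responsibility of component k is w_k f_k(x) divided by Σ_j w_j f_j(x).
Evaluate each component's likelihood at the observed value:
  p_A = 0.16·(1−0.16)^10 = 0.16·0.174901 = 0.0279842
  p_B = 0.18·(1−0.18)^10 = 0.18·0.137448 = 0.0247406
  p_C = 0.37·(1−0.37)^10 = 0.37·0.0098493 = 0.00364424
Multiply by the mixture weights:
  w_A·p_A = 0.50 × 0.0279842 = 0.0139921
  w_B·p_B = 0.18 × 0.0247406 = 0.00445332
  w_C·p_C = 0.32 × 0.00364424 = 0.00116616
Normaliser: 0.0139921 + 0.00445332 + 0.00116616 = 0.0196116
P(Urn C | the observation) = 0.00116616 / 0.0196116 ≈ 0.0595

0.0595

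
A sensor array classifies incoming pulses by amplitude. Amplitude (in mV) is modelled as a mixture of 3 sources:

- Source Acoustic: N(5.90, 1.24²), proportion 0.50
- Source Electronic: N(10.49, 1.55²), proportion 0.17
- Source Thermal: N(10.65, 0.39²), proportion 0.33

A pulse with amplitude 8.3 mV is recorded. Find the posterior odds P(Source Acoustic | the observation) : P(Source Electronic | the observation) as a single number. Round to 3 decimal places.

1.533

Since P(k|x) ∝ π_k f_k(x), the posterior odds are π_i f_i(x) / (π_j f_j(x)).
Evaluate each component's likelihood at the observed value:
  p_Acoustic = (1/(1.24·√(2π)))·exp(−(8.3−5.90)²/(2·1.24²)) = 0.321728·exp(-1.87305) = 0.0494349
  p_Electronic = (1/(1.55·√(2π)))·exp(−(8.3−10.49)²/(2·1.55²)) = 0.257382·exp(-0.99815) = 0.0948611
  p_Thermal = (1/(0.39·√(2π)))·exp(−(8.3−10.65)²/(2·0.39²)) = 1.022929·exp(-18.15417) = 1.33533e-08
Odds = (0.50/0.17) × (0.0494349/0.0948611) = 2.94118 × 0.521129 ≈ 1.533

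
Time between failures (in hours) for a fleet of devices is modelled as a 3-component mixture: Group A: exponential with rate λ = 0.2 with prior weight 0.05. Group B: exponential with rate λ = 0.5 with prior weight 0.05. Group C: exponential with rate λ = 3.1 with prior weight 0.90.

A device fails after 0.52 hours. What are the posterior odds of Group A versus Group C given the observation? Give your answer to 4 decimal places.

Only the two components matter; the odds are (π_i f_i(x)) / (π_j f_j(x)).
Evaluate each component's likelihood at the observed value:
  L_A = 0.180245
  L_B = 0.385526
  L_C = 0.618414
Posterior odds = (π_A·L_A) / (π_C·L_C) = (0.05·0.180245) / (0.90·0.618414) = 0.00901225 / 0.556572 ≈ 0.0162

0.0162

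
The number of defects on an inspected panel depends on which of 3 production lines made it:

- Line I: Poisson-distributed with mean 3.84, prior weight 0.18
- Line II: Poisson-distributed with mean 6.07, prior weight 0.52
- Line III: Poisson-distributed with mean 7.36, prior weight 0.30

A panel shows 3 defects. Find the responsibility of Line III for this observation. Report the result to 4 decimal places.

Apply Bayes' rule: the posterior for each component is proportional to its prior times its likelihood at x.
Poisson probabilities:
  p_I = e^(−3.84)·3.84^3/3! = 0.202839
  p_II = e^(−6.07)·6.07^3/3! = 0.0861484
  p_III = e^(−7.36)·7.36^3/3! = 0.0422741
Multiply by the mixture weights:
  w_I·p_I = 0.18 × 0.202839 = 0.036511
  w_II·p_II = 0.52 × 0.0861484 = 0.0447972
  w_III·p_III = 0.30 × 0.0422741 = 0.0126822
Marginal: 0.036511 + 0.0447972 + 0.0126822 = 0.0939905
P(Line III | the observation) ≈ 0.1349

0.1349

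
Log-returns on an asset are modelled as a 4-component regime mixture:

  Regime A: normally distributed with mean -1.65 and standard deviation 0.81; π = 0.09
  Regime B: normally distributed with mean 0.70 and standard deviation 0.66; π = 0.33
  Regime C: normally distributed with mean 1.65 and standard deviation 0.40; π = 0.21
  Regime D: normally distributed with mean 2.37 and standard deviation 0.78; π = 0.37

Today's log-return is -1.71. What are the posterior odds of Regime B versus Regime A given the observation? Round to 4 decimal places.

0.0057

The posterior odds equal the prior odds times the likelihood ratio: (π_i/π_j)·(f_i(x)/f_j(x)).
Evaluate each component's likelihood at the observed value:
  p_A = (1/(0.81·√(2π)))·exp(−(-1.71−-1.65)²/(2·0.81²)) = 0.492521·exp(-0.00274) = 0.491172
  p_B = (1/(0.66·√(2π)))·exp(−(-1.71−0.70)²/(2·0.66²)) = 0.604458·exp(-6.66678) = 0.000769165
  p_C = (1/(0.40·√(2π)))·exp(−(-1.71−1.65)²/(2·0.40²)) = 0.997356·exp(-35.28000) = 4.7527e-16
  p_D = (1/(0.78·√(2π)))·exp(−(-1.71−2.37)²/(2·0.78²)) = 0.511464·exp(-13.68047) = 5.85412e-07
Posterior odds = (π_B·p_B) / (π_A·p_A) = (0.33·0.000769165) / (0.09·0.491172) = 0.000253825 / 0.0442055 ≈ 0.0057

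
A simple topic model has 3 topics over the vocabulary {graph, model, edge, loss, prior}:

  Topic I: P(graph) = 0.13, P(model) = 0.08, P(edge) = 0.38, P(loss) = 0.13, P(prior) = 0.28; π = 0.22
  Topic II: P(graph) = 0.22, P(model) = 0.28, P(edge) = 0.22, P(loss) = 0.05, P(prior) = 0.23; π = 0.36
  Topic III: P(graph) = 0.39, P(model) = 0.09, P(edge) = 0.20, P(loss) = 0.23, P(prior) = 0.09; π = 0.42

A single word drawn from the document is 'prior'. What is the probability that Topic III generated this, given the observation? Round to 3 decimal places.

0.207

Posterior ∝ prior × likelihood, so P(k | x) ∝ π_k f_k(x); normalise over all components.
Component likelihoods at x = 'prior':
  L_I = P(prior | comp) = 0.28
  L_II = P(prior | comp) = 0.23
  L_III = P(prior | comp) = 0.09
Weight by the priors:
  π_I·L_I = 0.22 × 0.28 = 0.0616
  π_II·L_II = 0.36 × 0.23 = 0.0828
  π_III·L_III = 0.42 × 0.09 = 0.0378
Normaliser: 0.0616 + 0.0828 + 0.0378 = 0.1822
Responsibility of Topic III: 0.0378 / 0.1822 ≈ 0.207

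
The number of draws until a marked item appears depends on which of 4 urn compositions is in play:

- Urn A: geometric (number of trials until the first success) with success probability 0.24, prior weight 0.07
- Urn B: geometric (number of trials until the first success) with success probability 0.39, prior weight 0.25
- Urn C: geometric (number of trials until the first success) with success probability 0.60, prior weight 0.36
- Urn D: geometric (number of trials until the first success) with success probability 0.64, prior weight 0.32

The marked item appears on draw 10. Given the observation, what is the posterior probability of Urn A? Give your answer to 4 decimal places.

0.5386

The responsibility of component k is P(Z=k) f_k(x) divided by Σ_j P(Z=j) f_j(x).
Component likelihoods at x = 10:
  L_A = 0.0203018
  L_B = 0.00456072
  L_C = 0.000157286
  L_D = 6.49984e-05
Weight by the priors:
  P(Z=A)·L_A = 0.07 × 0.0203018 = 0.00142112
  P(Z=B)·L_B = 0.25 × 0.00456072 = 0.00114018
  P(Z=C)·L_C = 0.36 × 0.000157286 = 5.66231e-05
  P(Z=D)·L_D = 0.32 × 6.49984e-05 = 2.07995e-05
Normaliser: 0.00142112 + 0.00114018 + 5.66231e-05 + 2.07995e-05 = 0.00263872
P(Urn A | x) = 0.00142112 / 0.00263872 ≈ 0.5386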